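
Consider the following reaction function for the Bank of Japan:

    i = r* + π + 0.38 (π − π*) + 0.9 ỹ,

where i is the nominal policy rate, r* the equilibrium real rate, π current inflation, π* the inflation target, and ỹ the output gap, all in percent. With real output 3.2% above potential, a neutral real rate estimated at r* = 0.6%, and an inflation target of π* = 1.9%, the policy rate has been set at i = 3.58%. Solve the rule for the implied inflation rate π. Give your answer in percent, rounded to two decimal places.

Output 3.2% above potential → ỹ = 3.2.
Collecting π: i = r* + (1 + 0.38) π − 0.38 π* + 0.9 ỹ
1.38 π = 3.58 − 0.6 + 0.38 × 1.9 − 0.9 × 3.2 = 0.822
π = 0.822 / 1.38 = 0.60

0.60%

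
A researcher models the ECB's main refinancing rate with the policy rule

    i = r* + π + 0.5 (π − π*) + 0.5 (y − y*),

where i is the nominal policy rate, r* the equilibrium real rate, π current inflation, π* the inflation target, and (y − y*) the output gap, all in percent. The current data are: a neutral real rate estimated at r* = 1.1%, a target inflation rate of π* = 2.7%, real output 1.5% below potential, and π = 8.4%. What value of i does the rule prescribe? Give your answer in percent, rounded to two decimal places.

11.60%

Output 1.5% below potential → (y − y*) = -1.5.
i = 1.1 + 8.4 + 0.5 × (8.4 − 2.7) + 0.5 × (-1.5)
   = 1.1 + 8.4 + 2.85 − 0.75 = 11.60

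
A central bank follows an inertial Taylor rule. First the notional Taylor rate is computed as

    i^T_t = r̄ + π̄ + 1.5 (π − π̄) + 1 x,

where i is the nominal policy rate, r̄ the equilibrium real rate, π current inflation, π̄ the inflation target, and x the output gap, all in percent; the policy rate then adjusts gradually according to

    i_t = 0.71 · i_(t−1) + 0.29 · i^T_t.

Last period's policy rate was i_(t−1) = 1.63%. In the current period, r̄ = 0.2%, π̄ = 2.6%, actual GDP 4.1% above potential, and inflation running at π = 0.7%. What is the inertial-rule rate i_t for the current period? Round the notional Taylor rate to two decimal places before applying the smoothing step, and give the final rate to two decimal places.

Output 4.1% above potential → x = 4.1.
i^T_t = 0.2 + 2.6 + 1.5 × (0.7 − 2.6) + 1 × 4.1
   = 0.2 + 2.6 − 2.85 + 4.1 = 4.05
i_t = 0.71 × 1.63 + 0.29 × 4.05 = 1.1573 + 1.1745 = 2.33

2.33%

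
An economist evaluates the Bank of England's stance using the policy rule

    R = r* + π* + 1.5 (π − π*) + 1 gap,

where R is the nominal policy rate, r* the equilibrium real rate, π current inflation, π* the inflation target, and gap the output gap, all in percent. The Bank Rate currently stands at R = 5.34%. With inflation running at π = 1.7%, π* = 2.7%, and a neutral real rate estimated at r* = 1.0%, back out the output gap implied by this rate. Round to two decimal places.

1 gap = 5.34 − 1.0 − 2.7 − 1.5 × (1.7 − 2.7) = 3.14
gap = 3.14 / 1 = 3.14

3.14%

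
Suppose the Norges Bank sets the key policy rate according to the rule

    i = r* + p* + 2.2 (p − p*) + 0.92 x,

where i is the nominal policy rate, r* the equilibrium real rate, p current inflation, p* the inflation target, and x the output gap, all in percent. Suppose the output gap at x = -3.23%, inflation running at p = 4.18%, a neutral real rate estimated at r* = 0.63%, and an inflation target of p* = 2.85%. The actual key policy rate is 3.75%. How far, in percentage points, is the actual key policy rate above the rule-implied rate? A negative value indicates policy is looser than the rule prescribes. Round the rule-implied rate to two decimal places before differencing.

0.32 pp

i = 0.63 + 2.85 + 2.2 × (4.18 − 2.85) + 0.92 × (-3.23)
   = 0.63 + 2.85 + 2.926 − 2.9716 = 3.43
Deviation = 3.75 − 3.43 = 0.32 pp.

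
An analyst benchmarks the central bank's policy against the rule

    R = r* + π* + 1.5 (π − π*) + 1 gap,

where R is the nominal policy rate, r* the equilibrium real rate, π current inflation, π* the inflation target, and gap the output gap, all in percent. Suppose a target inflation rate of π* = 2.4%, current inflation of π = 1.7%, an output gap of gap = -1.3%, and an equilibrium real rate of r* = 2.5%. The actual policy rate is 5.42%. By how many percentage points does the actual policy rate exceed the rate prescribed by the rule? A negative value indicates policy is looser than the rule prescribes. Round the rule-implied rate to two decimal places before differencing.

2.87 pp

R = 2.5 + 2.4 + 1.5 × (1.7 − 2.4) + 1 × (-1.3)
   = 2.5 + 2.4 − 1.05 − 1.3 = 2.55
Deviation = 5.42 − 2.55 = 2.87 pp.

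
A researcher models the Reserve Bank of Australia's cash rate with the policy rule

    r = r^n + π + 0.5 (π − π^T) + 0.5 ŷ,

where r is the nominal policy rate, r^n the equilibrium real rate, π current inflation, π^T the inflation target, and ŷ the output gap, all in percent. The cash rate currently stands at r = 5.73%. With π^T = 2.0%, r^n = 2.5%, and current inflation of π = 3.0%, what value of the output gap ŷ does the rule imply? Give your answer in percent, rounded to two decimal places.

-0.54%

0.5 ŷ = 5.73 − 2.5 − 3.0 − 0.5 × (3.0 − 2.0) = -0.27
ŷ = -0.27 / 0.5 = -0.54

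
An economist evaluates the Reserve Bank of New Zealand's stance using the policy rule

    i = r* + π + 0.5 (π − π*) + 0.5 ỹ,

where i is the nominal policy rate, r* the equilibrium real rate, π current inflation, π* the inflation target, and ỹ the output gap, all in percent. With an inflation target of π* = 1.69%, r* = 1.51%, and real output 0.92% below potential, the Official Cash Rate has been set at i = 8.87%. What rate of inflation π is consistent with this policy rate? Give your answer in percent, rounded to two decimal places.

Output 0.92% below potential → ỹ = -0.92.
Collecting π: i = r* + (1 + 0.5) π − 0.5 π* + 0.5 ỹ
1.5 π = 8.87 − 1.51 + 0.5 × 1.69 − 0.5 × (-0.92) = 8.665
π = 8.665 / 1.5 = 5.78

5.78%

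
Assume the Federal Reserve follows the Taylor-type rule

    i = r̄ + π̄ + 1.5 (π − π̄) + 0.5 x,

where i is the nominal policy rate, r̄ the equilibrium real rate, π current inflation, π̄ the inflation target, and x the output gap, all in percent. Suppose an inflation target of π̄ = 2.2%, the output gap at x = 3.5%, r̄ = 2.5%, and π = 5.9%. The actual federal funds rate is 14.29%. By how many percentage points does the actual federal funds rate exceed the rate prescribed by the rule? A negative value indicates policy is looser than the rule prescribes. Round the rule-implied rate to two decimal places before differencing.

2.29 pp

i = 2.5 + 2.2 + 1.5 × (5.9 − 2.2) + 0.5 × 3.5
   = 2.5 + 2.2 + 5.55 + 1.75 = 12.00
Deviation = 14.29 − 12.00 = 2.29 pp.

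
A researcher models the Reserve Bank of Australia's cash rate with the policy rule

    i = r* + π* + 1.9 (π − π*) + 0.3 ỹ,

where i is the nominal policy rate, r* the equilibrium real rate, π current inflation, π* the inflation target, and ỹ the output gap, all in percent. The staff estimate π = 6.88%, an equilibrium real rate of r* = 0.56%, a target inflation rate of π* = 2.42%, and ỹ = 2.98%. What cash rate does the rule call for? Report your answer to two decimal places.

i = 0.56 + 2.42 + 1.9 × (6.88 − 2.42) + 0.3 × 2.98
   = 0.56 + 2.42 + 8.474 + 0.894 = 12.35

12.35%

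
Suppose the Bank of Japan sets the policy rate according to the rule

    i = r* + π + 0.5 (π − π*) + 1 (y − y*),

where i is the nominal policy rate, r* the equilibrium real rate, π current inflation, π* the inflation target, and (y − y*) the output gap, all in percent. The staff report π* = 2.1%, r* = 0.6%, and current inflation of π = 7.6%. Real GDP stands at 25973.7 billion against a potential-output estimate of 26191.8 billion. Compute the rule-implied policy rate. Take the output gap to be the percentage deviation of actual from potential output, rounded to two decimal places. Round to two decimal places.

Output gap = 100 × (25973.7 − 26191.8) / 26191.8 = -0.83%.
i = 0.60 + 7.60 + 0.5 × (7.60 − 2.10) + 1 × (-0.83)
   = 0.60 + 7.6 + 2.75 − 0.83 = 10.12

10.12%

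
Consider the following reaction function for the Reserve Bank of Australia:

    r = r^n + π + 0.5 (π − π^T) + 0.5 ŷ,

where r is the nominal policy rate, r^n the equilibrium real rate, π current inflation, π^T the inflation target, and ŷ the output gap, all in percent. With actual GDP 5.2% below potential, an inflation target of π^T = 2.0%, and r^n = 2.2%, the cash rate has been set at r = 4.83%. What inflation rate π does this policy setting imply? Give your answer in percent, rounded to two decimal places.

Output 5.2% below potential → ŷ = -5.2.
Collecting π: r = r^n + (1 + 0.5) π − 0.5 π^T + 0.5 ŷ
1.5 π = 4.83 − 2.2 + 0.5 × 2.0 − 0.5 × (-5.2) = 6.23
π = 6.23 / 1.5 = 4.15

4.15%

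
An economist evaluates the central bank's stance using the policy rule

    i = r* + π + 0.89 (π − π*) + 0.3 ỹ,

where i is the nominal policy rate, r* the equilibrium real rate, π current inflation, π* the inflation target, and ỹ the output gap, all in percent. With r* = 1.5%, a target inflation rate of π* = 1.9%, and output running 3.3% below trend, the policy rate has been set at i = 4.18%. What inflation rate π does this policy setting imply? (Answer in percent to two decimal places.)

2.84%

Output 3.3% below potential → ỹ = -3.3.
Collecting π: i = r* + (1 + 0.89) π − 0.89 π* + 0.3 ỹ
1.89 π = 4.18 − 1.5 + 0.89 × 1.9 − 0.3 × (-3.3) = 5.361
π = 5.361 / 1.89 = 2.84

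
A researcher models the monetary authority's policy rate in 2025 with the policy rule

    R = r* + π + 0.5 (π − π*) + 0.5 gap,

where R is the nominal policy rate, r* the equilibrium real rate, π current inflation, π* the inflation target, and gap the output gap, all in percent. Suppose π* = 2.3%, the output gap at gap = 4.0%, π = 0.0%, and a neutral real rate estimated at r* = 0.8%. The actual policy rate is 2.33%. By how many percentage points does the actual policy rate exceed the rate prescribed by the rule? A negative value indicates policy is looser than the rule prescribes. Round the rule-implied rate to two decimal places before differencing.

0.68 pp

R = 0.8 + 0.0 + 0.5 × (0.0 − 2.3) + 0.5 × 4.0
   = 0.8 + 0 − 1.15 + 2 = 1.65
Deviation = 2.33 − 1.65 = 0.68 pp.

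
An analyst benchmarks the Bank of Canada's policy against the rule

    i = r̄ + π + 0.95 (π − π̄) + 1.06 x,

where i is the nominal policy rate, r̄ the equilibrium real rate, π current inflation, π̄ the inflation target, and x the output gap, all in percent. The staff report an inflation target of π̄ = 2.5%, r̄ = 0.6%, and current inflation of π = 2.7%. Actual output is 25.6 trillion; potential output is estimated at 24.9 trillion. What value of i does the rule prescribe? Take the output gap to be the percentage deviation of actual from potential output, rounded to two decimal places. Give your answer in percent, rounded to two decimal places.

Output gap = 100 × (25.6 − 24.9) / 24.9 = 2.81%.
i = 0.60 + 2.70 + 0.95 × (2.70 − 2.50) + 1.06 × 2.81
   = 0.60 + 2.7 + 0.19 + 2.9786 = 6.47

6.47%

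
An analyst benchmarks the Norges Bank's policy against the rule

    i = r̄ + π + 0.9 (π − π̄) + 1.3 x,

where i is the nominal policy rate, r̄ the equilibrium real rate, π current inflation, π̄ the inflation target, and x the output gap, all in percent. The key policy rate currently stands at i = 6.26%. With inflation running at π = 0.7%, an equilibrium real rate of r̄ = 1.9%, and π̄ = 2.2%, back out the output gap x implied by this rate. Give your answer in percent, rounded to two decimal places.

3.85%

1.3 x = 6.26 − 1.9 − 0.7 − 0.9 × (0.7 − 2.2) = 5.01
x = 5.01 / 1.3 = 3.85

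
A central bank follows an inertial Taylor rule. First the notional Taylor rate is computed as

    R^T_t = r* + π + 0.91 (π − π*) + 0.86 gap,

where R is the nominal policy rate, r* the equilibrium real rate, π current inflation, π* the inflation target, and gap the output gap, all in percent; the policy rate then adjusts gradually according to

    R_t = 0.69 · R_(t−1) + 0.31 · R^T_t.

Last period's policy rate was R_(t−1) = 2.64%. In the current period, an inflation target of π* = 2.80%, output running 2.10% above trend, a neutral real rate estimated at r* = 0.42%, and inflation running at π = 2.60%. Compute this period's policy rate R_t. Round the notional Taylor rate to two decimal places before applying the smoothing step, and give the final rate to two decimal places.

3.26%

Output 2.10% above potential → gap = 2.10.
R^T_t = 0.42 + 2.60 + 0.91 × (2.60 − 2.80) + 0.86 × 2.10
   = 0.42 + 2.6 − 0.182 + 1.806 = 4.64
R_t = 0.69 × 2.64 + 0.31 × 4.64 = 1.8216 + 1.4384 = 3.26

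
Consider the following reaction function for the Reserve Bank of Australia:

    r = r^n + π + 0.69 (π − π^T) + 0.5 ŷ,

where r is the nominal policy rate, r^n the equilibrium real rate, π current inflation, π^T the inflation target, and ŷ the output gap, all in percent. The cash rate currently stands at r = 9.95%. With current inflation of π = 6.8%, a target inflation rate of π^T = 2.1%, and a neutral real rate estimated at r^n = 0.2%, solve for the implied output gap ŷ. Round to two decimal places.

0.5 ŷ = 9.95 − 0.2 − 6.8 − 0.69 × (6.8 − 2.1) = -0.293
ŷ = -0.293 / 0.5 = -0.59

-0.59%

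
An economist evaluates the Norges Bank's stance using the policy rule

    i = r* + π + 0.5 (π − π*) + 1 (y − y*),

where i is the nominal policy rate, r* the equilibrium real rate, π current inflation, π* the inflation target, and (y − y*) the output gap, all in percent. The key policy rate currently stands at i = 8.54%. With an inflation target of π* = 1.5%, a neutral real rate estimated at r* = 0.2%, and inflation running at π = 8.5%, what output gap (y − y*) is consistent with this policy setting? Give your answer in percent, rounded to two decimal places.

-3.66%

1 (y − y*) = 8.54 − 0.2 − 8.5 − 0.5 × (8.5 − 1.5) = -3.66
(y − y*) = -3.66 / 1 = -3.66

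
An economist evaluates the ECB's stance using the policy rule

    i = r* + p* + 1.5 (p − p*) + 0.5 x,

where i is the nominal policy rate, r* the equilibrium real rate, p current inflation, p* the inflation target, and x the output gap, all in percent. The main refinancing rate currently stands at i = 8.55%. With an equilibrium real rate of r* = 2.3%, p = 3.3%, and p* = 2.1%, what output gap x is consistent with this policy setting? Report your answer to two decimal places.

0.5 x = 8.55 − 2.3 − 2.1 − 1.5 × (3.3 − 2.1) = 2.35
x = 2.35 / 0.5 = 4.70

4.70%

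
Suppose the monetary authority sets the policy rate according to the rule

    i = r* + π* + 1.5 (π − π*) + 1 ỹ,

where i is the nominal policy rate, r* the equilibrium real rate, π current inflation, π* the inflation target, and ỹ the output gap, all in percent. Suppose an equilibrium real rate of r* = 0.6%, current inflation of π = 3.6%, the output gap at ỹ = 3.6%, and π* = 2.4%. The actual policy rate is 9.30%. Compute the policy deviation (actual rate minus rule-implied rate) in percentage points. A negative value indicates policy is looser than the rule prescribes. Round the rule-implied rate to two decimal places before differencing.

0.90 pp

i = 0.6 + 2.4 + 1.5 × (3.6 − 2.4) + 1 × 3.6
   = 0.6 + 2.4 + 1.8 + 3.6 = 8.40
Deviation = 9.30 − 8.40 = 0.90 pp.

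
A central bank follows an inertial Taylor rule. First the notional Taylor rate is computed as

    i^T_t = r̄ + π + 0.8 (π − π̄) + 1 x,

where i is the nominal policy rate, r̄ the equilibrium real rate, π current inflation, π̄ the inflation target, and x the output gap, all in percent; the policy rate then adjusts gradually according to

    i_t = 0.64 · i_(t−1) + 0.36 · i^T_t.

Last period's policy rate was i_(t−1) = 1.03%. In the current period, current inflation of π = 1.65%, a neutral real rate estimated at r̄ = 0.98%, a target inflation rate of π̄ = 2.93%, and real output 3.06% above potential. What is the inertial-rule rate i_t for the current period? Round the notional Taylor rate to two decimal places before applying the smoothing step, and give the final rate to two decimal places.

Output 3.06% above potential → x = 3.06.
i^T_t = 0.98 + 1.65 + 0.8 × (1.65 − 2.93) + 1 × 3.06
   = 0.98 + 1.65 − 1.024 + 3.06 = 4.67
i_t = 0.64 × 1.03 + 0.36 × 4.67 = 0.6592 + 1.6812 = 2.34

2.34%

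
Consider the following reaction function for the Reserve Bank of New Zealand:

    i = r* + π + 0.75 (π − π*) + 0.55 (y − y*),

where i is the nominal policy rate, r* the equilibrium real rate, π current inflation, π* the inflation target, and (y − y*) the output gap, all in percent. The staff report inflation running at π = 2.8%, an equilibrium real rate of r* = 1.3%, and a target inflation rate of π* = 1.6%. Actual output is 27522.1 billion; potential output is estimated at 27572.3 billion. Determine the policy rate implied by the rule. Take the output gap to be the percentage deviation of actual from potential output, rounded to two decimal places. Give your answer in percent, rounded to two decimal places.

Output gap = 100 × (27522.1 − 27572.3) / 27572.3 = -0.18%.
i = 1.30 + 2.80 + 0.75 × (2.80 − 1.60) + 0.55 × (-0.18)
   = 1.30 + 2.8 + 0.9 − 0.099 = 4.90

4.90%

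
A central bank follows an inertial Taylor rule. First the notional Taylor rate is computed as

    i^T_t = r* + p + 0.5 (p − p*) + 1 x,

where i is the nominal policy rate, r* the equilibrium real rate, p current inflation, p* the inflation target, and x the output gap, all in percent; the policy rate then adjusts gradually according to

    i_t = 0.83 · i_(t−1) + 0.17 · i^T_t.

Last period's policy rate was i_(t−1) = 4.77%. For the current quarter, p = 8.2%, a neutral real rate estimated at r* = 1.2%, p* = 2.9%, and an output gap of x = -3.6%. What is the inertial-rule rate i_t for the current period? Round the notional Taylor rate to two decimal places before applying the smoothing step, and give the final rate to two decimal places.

5.40%

i^T_t = 1.2 + 8.2 + 0.5 × (8.2 − 2.9) + 1 × (-3.6)
   = 1.2 + 8.2 + 2.65 − 3.6 = 8.45
i_t = 0.83 × 4.77 + 0.17 × 8.45 = 3.9591 + 1.4365 = 5.40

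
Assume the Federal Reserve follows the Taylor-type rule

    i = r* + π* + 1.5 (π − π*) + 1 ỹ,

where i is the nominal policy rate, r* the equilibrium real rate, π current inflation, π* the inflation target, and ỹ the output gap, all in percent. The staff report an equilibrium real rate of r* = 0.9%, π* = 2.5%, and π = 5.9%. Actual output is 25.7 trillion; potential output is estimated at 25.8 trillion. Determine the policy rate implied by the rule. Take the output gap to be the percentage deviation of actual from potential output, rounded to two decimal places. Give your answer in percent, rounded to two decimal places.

Output gap = 100 × (25.7 − 25.8) / 25.8 = -0.39%.
i = 0.90 + 2.50 + 1.5 × (5.90 − 2.50) + 1 × (-0.39)
   = 0.90 + 2.5 + 5.1 − 0.39 = 8.11

8.11%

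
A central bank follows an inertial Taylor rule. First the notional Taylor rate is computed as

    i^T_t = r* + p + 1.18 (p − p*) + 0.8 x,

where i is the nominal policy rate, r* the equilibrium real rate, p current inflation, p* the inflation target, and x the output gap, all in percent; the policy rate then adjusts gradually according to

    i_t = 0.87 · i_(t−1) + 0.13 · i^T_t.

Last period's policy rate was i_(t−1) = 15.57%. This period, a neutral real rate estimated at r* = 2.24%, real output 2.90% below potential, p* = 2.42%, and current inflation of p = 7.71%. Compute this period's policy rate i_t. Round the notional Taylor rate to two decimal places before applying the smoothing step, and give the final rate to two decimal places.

15.35%

Output 2.90% below potential → x = -2.90.
i^T_t = 2.24 + 7.71 + 1.18 × (7.71 − 2.42) + 0.8 × (-2.90)
   = 2.24 + 7.71 + 6.2422 − 2.32 = 13.87
i_t = 0.87 × 15.57 + 0.13 × 13.87 = 13.5459 + 1.8031 = 15.35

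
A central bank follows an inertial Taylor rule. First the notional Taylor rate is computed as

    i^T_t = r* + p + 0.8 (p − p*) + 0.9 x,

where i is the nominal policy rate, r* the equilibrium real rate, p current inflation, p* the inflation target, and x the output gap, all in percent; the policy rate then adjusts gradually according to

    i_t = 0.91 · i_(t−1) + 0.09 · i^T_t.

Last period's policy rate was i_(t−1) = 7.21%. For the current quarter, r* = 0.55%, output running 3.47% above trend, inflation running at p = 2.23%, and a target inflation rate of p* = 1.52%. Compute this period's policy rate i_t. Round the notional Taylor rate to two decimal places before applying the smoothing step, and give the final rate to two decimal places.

Output 3.47% above potential → x = 3.47.
i^T_t = 0.55 + 2.23 + 0.8 × (2.23 − 1.52) + 0.9 × 3.47
   = 0.55 + 2.23 + 0.568 + 3.123 = 6.47
i_t = 0.91 × 7.21 + 0.09 × 6.47 = 6.5611 + 0.5823 = 7.14

7.14%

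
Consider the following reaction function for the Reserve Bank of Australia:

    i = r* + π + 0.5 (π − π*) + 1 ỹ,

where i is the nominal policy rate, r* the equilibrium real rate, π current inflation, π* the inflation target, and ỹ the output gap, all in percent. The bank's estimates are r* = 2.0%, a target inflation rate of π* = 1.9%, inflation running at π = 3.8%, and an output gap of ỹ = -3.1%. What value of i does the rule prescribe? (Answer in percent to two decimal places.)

i = 2.0 + 3.8 + 0.5 × (3.8 − 1.9) + 1 × (-3.1)
   = 2.0 + 3.8 + 0.95 − 3.1 = 3.65

3.65%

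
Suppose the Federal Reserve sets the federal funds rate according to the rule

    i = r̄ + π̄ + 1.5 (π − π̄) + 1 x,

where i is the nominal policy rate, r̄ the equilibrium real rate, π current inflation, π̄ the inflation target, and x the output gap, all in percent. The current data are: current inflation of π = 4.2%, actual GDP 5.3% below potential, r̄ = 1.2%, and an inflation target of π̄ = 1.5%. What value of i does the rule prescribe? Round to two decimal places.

1.45%

Output 5.3% below potential → x = -5.3.
i = 1.2 + 1.5 + 1.5 × (4.2 − 1.5) + 1 × (-5.3)
   = 1.2 + 1.5 + 4.05 − 5.3 = 1.45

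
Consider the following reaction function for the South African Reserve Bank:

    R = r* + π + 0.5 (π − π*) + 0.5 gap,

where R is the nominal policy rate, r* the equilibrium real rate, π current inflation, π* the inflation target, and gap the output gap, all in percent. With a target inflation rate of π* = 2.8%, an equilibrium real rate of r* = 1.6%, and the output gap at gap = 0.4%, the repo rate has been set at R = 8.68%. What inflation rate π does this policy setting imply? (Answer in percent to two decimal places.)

5.52%

Collecting π: R = r* + (1 + 0.5) π − 0.5 π* + 0.5 gap
1.5 π = 8.68 − 1.6 + 0.5 × 2.8 − 0.5 × 0.4 = 8.28
π = 8.28 / 1.5 = 5.52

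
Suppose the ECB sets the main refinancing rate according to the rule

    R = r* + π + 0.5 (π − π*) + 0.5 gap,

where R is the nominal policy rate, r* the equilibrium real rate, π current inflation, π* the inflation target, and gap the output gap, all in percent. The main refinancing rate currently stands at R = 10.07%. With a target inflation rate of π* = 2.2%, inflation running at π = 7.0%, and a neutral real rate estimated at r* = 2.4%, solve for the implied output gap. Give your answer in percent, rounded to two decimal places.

-3.46%

0.5 gap = 10.07 − 2.4 − 7.0 − 0.5 × (7.0 − 2.2) = -1.73
gap = -1.73 / 0.5 = -3.46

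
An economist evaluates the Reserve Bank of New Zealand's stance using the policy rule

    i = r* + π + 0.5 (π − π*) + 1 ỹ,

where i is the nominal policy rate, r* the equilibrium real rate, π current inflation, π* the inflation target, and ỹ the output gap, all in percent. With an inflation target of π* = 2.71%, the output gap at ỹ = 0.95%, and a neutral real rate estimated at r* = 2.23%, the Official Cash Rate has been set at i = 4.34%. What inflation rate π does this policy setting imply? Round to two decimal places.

Collecting π: i = r* + (1 + 0.5) π − 0.5 π* + 1 ỹ
1.5 π = 4.34 − 2.23 + 0.5 × 2.71 − 1 × 0.95 = 2.515
π = 2.515 / 1.5 = 1.68

1.68%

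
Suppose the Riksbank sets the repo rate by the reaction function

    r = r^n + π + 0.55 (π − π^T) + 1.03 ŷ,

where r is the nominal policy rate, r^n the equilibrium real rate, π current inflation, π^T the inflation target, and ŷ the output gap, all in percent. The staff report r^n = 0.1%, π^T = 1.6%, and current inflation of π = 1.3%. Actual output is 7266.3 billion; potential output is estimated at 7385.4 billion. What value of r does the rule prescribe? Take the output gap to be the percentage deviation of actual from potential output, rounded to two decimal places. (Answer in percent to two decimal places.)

-0.42%

Output gap = 100 × (7266.3 − 7385.4) / 7385.4 = -1.61%.
r = 0.10 + 1.30 + 0.55 × (1.30 − 1.60) + 1.03 × (-1.61)
   = 0.10 + 1.3 − 0.165 − 1.6583 = -0.42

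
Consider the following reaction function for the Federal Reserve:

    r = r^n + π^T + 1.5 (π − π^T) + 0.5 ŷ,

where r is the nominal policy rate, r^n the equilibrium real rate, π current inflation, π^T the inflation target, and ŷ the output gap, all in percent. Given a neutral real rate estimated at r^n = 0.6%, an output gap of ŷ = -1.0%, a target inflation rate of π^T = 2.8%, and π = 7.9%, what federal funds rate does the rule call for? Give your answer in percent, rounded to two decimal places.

r = 0.6 + 2.8 + 1.5 × (7.9 − 2.8) + 0.5 × (-1.0)
   = 0.6 + 2.8 + 7.65 − 0.5 = 10.55

10.55%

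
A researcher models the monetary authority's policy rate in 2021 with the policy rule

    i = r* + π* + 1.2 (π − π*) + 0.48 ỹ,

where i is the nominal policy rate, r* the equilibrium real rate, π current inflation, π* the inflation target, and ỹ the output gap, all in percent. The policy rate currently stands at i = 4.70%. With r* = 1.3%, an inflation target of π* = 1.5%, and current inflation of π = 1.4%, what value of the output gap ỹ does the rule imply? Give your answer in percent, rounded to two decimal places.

0.48 ỹ = 4.70 − 1.3 − 1.5 − 1.2 × (1.4 − 1.5) = 2.02
ỹ = 2.02 / 0.48 = 4.21

4.21%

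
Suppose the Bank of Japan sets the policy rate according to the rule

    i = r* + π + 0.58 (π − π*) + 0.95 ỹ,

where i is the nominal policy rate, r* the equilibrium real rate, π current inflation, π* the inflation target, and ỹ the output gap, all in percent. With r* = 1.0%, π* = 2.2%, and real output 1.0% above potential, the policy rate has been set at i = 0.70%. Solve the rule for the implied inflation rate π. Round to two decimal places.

0.02%

Output 1.0% above potential → ỹ = 1.0.
Collecting π: i = r* + (1 + 0.58) π − 0.58 π* + 0.95 ỹ
1.58 π = 0.70 − 1.0 + 0.58 × 2.2 − 0.95 × 1.0 = 0.026
π = 0.026 / 1.58 = 0.02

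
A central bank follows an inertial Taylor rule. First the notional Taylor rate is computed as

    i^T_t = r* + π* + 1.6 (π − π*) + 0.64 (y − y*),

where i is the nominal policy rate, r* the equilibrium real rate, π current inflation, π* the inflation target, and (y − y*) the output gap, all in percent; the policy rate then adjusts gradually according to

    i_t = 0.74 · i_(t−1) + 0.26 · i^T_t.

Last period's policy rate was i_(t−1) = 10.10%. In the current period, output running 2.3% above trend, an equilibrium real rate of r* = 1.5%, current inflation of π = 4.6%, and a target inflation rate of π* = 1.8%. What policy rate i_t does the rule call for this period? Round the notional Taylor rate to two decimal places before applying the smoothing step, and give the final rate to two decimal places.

9.88%

Output 2.3% above potential → (y − y*) = 2.3.
i^T_t = 1.5 + 1.8 + 1.6 × (4.6 − 1.8) + 0.64 × 2.3
   = 1.5 + 1.8 + 4.48 + 1.472 = 9.25
i_t = 0.74 × 10.10 + 0.26 × 9.25 = 7.474 + 2.405 = 9.88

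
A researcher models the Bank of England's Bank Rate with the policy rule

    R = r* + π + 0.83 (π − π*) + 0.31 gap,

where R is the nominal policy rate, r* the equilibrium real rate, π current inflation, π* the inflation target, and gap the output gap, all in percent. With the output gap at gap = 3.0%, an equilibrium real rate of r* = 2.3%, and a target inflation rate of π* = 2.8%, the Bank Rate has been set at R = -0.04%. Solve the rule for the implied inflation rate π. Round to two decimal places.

-0.52%

Collecting π: R = r* + (1 + 0.83) π − 0.83 π* + 0.31 gap
1.83 π = -0.04 − 2.3 + 0.83 × 2.8 − 0.31 × 3.0 = -0.946
π = -0.946 / 1.83 = -0.52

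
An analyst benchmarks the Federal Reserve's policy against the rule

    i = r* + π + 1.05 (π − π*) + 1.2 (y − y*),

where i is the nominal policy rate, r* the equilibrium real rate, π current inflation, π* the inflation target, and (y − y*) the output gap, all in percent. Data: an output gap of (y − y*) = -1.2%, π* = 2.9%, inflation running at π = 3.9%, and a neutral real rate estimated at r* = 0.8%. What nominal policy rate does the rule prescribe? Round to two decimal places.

4.31%

i = 0.8 + 3.9 + 1.05 × (3.9 − 2.9) + 1.2 × (-1.2)
   = 0.8 + 3.9 + 1.05 − 1.44 = 4.31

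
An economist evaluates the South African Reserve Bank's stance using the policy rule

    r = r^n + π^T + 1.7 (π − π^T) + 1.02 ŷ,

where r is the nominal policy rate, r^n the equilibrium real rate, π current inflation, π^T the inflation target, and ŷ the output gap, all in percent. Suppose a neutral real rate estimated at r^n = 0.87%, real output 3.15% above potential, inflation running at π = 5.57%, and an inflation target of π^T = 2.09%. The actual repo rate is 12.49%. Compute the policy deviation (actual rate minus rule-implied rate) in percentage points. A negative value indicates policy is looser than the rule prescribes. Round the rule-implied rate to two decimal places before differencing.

Output 3.15% above potential → ŷ = 3.15.
r = 0.87 + 2.09 + 1.7 × (5.57 − 2.09) + 1.02 × 3.15
   = 0.87 + 2.09 + 5.916 + 3.213 = 12.09
Deviation = 12.49 − 12.09 = 0.40 pp.

0.40 pp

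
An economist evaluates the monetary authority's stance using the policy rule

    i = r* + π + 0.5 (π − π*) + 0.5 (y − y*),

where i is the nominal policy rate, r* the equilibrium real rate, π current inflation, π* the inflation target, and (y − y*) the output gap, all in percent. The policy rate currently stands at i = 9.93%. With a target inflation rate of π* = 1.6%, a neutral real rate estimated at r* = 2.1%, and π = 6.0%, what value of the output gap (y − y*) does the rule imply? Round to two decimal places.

0.5 (y − y*) = 9.93 − 2.1 − 6.0 − 0.5 × (6.0 − 1.6) = -0.37
(y − y*) = -0.37 / 0.5 = -0.74

-0.74%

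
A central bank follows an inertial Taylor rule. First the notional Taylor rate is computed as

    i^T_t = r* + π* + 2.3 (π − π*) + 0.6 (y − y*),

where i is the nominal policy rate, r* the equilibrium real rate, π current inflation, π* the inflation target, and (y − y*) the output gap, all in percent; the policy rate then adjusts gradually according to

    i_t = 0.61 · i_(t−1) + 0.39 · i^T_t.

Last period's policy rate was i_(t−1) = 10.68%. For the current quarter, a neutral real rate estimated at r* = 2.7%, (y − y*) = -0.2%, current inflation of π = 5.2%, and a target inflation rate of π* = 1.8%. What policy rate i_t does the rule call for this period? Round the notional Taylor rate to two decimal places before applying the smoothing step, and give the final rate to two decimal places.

11.27%

i^T_t = 2.7 + 1.8 + 2.3 × (5.2 − 1.8) + 0.6 × (-0.2)
   = 2.7 + 1.8 + 7.82 − 0.12 = 12.20
i_t = 0.61 × 10.68 + 0.39 × 12.20 = 6.5148 + 4.758 = 11.27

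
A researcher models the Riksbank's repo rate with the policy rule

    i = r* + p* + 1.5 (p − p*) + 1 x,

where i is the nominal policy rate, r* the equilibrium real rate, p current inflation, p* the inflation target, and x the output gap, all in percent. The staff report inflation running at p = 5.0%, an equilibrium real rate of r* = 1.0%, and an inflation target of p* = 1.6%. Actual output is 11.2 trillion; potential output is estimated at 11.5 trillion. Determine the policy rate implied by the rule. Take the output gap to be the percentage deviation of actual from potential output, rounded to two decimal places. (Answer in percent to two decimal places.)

5.09%

Output gap = 100 × (11.2 − 11.5) / 11.5 = -2.61%.
i = 1.00 + 1.60 + 1.5 × (5.00 − 1.60) + 1 × (-2.61)
   = 1.00 + 1.6 + 5.1 − 2.61 = 5.09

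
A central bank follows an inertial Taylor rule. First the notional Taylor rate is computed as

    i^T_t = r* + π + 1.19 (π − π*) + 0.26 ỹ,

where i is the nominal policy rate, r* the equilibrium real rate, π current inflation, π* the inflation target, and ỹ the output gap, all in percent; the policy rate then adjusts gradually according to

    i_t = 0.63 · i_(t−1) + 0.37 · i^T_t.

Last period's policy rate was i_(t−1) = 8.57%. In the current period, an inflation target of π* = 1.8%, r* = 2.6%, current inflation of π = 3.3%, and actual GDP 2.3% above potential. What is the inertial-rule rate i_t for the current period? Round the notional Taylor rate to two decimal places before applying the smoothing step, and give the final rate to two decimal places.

8.46%

Output 2.3% above potential → ỹ = 2.3.
i^T_t = 2.6 + 3.3 + 1.19 × (3.3 − 1.8) + 0.26 × 2.3
   = 2.6 + 3.3 + 1.785 + 0.598 = 8.28
i_t = 0.63 × 8.57 + 0.37 × 8.28 = 5.3991 + 3.0636 = 8.46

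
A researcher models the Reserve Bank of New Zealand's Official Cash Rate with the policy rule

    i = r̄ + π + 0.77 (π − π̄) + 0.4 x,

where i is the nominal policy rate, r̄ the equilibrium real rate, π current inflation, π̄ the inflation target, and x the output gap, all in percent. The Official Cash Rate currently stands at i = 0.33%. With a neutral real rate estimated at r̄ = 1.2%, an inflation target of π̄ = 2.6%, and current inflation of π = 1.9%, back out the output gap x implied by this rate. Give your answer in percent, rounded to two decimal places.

-5.58%

0.4 x = 0.33 − 1.2 − 1.9 − 0.77 × (1.9 − 2.6) = -2.231
x = -2.231 / 0.4 = -5.58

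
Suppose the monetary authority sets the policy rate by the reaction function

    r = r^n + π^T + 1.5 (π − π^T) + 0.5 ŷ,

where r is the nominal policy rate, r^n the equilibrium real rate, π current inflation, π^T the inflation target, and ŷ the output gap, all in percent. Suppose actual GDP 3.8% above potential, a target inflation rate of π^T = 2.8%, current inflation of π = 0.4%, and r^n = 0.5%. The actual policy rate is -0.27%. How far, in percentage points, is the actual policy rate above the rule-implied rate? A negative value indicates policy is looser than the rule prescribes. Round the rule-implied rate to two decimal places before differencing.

-1.87 pp

Output 3.8% above potential → ŷ = 3.8.
r = 0.5 + 2.8 + 1.5 × (0.4 − 2.8) + 0.5 × 3.8
   = 0.5 + 2.8 − 3.6 + 1.9 = 1.60
Deviation = -0.27 − 1.60 = -1.87 pp.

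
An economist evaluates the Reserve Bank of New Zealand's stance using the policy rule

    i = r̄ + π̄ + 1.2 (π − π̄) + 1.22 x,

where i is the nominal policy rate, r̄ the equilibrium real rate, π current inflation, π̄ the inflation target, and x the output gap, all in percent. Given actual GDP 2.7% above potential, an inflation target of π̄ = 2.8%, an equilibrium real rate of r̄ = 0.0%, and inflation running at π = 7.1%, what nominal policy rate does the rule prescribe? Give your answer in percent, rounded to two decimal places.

Output 2.7% above potential → x = 2.7.
i = 0.0 + 2.8 + 1.2 × (7.1 − 2.8) + 1.22 × 2.7
   = 0.0 + 2.8 + 5.16 + 3.294 = 11.25

11.25%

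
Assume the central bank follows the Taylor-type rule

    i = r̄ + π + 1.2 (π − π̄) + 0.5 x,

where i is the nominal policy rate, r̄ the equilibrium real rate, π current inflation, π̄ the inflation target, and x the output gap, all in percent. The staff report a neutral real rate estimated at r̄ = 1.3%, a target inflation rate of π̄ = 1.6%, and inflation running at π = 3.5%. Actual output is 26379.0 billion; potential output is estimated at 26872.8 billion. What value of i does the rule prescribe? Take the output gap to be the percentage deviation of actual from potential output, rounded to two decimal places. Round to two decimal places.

Output gap = 100 × (26379.0 − 26872.8) / 26872.8 = -1.84%.
i = 1.30 + 3.50 + 1.2 × (3.50 − 1.60) + 0.5 × (-1.84)
   = 1.30 + 3.5 + 2.28 − 0.92 = 6.16

6.16%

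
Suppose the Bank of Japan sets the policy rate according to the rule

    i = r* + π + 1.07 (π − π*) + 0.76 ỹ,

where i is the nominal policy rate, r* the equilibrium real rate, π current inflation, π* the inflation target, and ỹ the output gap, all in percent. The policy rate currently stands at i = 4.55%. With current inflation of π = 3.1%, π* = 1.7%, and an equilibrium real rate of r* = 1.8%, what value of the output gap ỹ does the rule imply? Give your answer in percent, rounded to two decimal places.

-2.43%

0.76 ỹ = 4.55 − 1.8 − 3.1 − 1.07 × (3.1 − 1.7) = -1.848
ỹ = -1.848 / 0.76 = -2.43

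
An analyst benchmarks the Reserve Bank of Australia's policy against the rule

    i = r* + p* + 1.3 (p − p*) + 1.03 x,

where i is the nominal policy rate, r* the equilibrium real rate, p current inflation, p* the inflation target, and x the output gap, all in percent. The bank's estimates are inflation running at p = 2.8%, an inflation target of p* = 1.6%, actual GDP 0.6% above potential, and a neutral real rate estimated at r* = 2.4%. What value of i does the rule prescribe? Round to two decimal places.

Output 0.6% above potential → x = 0.6.
i = 2.4 + 1.6 + 1.3 × (2.8 − 1.6) + 1.03 × 0.6
   = 2.4 + 1.6 + 1.56 + 0.618 = 6.18

6.18%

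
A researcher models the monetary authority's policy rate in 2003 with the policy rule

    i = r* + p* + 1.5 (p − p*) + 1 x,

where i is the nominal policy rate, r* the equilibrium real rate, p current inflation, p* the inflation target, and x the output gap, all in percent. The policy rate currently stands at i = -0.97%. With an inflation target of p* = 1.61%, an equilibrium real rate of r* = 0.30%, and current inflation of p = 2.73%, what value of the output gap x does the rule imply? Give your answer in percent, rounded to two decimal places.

1 x = -0.97 − 0.30 − 1.61 − 1.5 × (2.73 − 1.61) = -4.56
x = -4.56 / 1 = -4.56

-4.56%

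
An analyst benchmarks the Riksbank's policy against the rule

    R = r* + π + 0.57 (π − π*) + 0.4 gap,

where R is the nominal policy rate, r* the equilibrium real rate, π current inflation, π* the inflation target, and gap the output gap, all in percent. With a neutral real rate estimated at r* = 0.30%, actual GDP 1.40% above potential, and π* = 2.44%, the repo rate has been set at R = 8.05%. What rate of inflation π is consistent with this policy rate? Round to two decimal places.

Output 1.40% above potential → gap = 1.40.
Collecting π: R = r* + (1 + 0.57) π − 0.57 π* + 0.4 gap
1.57 π = 8.05 − 0.30 + 0.57 × 2.44 − 0.4 × 1.40 = 8.5808
π = 8.5808 / 1.57 = 5.47

5.47%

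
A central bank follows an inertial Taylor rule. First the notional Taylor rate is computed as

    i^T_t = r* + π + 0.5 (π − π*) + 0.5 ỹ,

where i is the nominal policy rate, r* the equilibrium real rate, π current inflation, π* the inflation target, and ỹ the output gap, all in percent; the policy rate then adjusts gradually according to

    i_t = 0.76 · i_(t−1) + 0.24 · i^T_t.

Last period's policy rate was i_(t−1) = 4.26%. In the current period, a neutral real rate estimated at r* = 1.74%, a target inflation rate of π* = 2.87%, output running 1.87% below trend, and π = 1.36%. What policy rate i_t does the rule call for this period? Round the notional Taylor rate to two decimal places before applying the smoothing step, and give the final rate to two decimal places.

3.58%

Output 1.87% below potential → ỹ = -1.87.
i^T_t = 1.74 + 1.36 + 0.5 × (1.36 − 2.87) + 0.5 × (-1.87)
   = 1.74 + 1.36 − 0.755 − 0.935 = 1.41
i_t = 0.76 × 4.26 + 0.24 × 1.41 = 3.2376 + 0.3384 = 3.58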